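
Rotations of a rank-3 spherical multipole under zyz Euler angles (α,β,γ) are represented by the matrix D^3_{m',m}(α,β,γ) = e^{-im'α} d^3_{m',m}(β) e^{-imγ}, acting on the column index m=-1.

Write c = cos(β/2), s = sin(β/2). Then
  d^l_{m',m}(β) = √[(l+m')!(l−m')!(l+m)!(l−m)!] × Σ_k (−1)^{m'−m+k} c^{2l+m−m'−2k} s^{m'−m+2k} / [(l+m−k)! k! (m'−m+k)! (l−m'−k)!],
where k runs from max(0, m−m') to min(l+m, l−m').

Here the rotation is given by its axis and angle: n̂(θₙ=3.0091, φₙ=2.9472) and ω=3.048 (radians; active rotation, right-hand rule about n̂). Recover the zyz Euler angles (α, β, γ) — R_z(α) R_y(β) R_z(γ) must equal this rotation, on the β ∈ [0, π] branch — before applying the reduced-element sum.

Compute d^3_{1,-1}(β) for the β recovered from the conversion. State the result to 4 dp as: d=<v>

Axis–angle → zyz. n̂ = (sinθₙcosφₙ, sinθₙsinφₙ, cosθₙ) = (-0.129617, +0.025519, -0.991236), ω = 3.0480.
R = I cosω + sinω [n̂]ₓ + (1−cosω) n̂n̂ᵀ gives
  R = [-0.962096, +0.086036, +0.258785; -0.099238, -0.994324, -0.038366; +0.254015, -0.062593, +0.965173]
β = atan2(√(R₁₃²+R₂₃²), R₃₃) = 0.264694; α = atan2(R₂₃, R₁₃) mod 2π = 6.136002; γ = atan2(R₃₂, −R₃₁) mod 2π = 3.383195
d^3_{1,-1}(β=0.2647) via the finite sum:
Half-angle: c=0.991255, s=0.131961. N=√(24·2·2·24)=48.000000
k∈{0,1,2} keeps every argument non-negative
  k=0: (−1)^2·48.0000/(8)·0.9913^4·0.1320^2 = +0.100875
  k=1: (−1)^3·48.0000/(6)·0.9913^2·0.1320^4 = -0.002384
  k=2: (−1)^4·48.0000/(48)·0.9913^0·0.1320^6 = +0.000005
d^3_{1,-1}(0.2647) = +0.100875 -0.002384 +0.000005 = +0.098496

d=0.0985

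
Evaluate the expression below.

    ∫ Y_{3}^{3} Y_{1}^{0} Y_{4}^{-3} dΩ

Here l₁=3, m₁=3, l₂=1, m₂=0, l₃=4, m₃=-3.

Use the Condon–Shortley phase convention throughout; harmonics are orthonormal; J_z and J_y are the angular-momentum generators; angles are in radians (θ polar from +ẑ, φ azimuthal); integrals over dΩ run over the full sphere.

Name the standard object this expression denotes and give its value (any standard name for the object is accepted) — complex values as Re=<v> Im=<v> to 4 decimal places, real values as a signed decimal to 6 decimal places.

This is a Gaunt coefficient — the integral of a triple product of spherical harmonics over the sphere.
Rules hold: Σm=0, L=8 even, 2≤4≤4.
N = 7·3·9 = 189
Δ = 0!·6!·2!/9! = 1/252
Racah Σ t=0..0: t=0:+1/36 = 1/36
⇒ 3j(3 1 4; 0 0 0)² = 4/63, sgn +1
Racah Σ t=0..0: t=0:+1/720 = 1/720
⇒ 3j(3 1 4; 3 0 -3)² = 1/36, sgn -1
4πI² = N·(3j₀)²·(3jₘ)² = 1/3
I = -1·√(0.333333/4π) = -0.16286750

Gaunt coefficient, -0.162868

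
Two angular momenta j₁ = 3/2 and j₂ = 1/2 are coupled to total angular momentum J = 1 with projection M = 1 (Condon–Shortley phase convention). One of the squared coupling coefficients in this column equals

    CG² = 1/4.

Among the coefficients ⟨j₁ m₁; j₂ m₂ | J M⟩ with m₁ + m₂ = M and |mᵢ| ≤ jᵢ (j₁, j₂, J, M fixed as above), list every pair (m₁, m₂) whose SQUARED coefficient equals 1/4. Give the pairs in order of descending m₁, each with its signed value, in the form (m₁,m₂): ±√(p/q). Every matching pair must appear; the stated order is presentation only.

Admissible pairs with m₁+m₂ = M = 1: (1/2,1/2), (3/2,-1/2)
  (m₁,m₂)=(3/2,-1/2): CG² = 3/4, CG = +√(3/4)
  (m₁,m₂)=(1/2,1/2): CG² = 1/4, CG = −√(1/4)   ← matches the target
Pairs with CG² = 1/4: (1/2,1/2): −√(1/4)

(1/2,1/2): −√(1/4)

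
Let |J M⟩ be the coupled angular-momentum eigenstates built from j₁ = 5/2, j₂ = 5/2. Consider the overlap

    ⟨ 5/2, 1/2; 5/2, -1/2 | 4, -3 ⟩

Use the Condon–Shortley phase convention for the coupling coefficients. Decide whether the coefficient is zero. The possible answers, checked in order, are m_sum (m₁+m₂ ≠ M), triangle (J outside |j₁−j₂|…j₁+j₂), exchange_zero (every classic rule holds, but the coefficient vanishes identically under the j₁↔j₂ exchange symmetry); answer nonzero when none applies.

m_sum

m-sum: m₁+m₂ = 1/2+(-1/2) = 0, M = -3  ✗ ⇒ coefficient is 0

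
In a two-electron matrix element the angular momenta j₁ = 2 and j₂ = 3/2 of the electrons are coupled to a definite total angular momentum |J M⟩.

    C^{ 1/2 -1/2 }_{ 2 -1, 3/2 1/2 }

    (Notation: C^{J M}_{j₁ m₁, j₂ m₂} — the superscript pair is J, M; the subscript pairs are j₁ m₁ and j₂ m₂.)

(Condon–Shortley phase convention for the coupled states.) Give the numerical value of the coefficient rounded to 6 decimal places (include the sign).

triangle: 3!·1!·0!/5! = 6/120
(j±m)!: 1!·3!·2!·1!·0!·1! = 12
prefactor² = (2J+1)·Δ·N² = 6/5
  k=2: +1/(2!·1!·1!·0!·0!·0!) = 1/2
Σ = 1/2  ⇒  CG² = 6/5·(1/2)² = 3/10
CG = +√(3/10) = +0.547723

+0.547723  (= +√(3/10))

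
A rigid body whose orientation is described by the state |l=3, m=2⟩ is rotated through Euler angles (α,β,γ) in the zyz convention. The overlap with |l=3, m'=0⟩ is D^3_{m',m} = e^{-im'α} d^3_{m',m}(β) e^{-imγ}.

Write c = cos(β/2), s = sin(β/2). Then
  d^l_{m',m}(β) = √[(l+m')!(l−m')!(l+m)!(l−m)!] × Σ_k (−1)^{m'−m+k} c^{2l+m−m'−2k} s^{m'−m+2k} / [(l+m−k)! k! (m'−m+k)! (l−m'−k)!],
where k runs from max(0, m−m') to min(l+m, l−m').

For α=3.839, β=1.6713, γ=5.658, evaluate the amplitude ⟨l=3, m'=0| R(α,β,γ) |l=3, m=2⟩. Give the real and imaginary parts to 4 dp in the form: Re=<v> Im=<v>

Re=-0.0428 Im=-0.1291

Split into d^3_{0,2}(β=1.6713) × two z-phases.
Half-angle: c=0.670696, s=0.741733. N=√(6·6·120·1)=65.726707
k: max(0,(2)−(0))=2 … min(3+(2),3−(0))=3
  k=2: (−1)^0·65.7267/(12)·0.6707^4·0.7417^2 = +0.609758
  k=3: (−1)^1·65.7267/(12)·0.6707^2·0.7417^4 = -0.745764
d^3_{0,2}(1.6713) = +0.609758 -0.745764 = -0.136006
Attach z-rotation phases: D = e^{-i(0)(3.8390)}·(-0.136006)·e^{-i(2)(5.6580)} = -0.042838-0.129083i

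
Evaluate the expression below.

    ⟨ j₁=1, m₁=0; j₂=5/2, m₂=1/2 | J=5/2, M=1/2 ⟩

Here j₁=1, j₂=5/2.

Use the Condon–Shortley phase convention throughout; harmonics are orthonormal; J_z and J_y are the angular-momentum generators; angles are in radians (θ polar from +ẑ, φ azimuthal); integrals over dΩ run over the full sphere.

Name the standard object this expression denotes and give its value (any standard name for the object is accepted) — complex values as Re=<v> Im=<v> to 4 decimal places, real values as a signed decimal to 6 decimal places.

Clebsch–Gordan coefficient, −√(1/35) ≈ -0.169031

This is a Clebsch–Gordan (vector-coupling) coefficient.
triangle: 1!×1!×4!/7! = 24/5040
(j±m)!: 1!×1!×3!×2!×3!×2! = 144
prefactor² = (2J+1)×Δ×N² = 144/35
  k=0: +1/(0!×1!×1!×3!×0!×1!) = 1/6
  k=1: −1/(1!×0!×0!×2!×1!×2!) = -1/4
Σ = -1/12  ⇒  CG² = 144/35×(-1/12)² = 1/35
CG = −√(1/35) = -0.169031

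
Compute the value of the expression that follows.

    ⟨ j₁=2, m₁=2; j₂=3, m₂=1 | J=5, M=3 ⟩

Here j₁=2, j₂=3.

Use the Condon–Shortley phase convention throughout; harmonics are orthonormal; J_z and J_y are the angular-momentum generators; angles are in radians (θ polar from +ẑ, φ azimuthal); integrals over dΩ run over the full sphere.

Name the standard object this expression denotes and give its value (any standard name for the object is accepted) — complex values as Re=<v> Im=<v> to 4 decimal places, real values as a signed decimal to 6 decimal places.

This is a Clebsch–Gordan (vector-coupling) coefficient.
triangle: 0!·4!·6!/11! = 17280/39916800
(j±m)!: 4!·0!·4!·2!·8!·2! = 92897280
prefactor² = (2J+1)·Δ·N² = 442368
  k=0: +1/(0!·0!·0!·4!·4!·2!) = 1/1152
Σ = 1/1152  ⇒  CG² = 442368·(1/1152)² = 1/3
CG = +√(1/3) = +0.577350

Clebsch–Gordan coefficient, +√(1/3) ≈ +0.577350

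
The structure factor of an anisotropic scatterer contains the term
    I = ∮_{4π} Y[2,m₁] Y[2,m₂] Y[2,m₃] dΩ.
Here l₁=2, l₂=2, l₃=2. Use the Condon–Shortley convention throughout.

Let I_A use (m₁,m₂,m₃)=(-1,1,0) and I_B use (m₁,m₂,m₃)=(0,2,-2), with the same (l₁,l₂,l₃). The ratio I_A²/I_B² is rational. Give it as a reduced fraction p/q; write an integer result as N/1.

1/4

l's match ⇒ only the (l;m) 3-j factors differ between A and B.
A: triangle coeff Δ(2,2,2) = 1/630; Σ_t [1,2]: t=1:−1/4 t=2:+1/2 = 1/4; (3j)²=1/70 [(2 2 2; -1 1 0)], sign=+1
B: triangle coeff Δ(2,2,2) = 1/630; Σ_t [2,2]: t=2:+1/8 = 1/8; (3j)²=2/35 [(2 2 2; 0 2 -2)], sign=+1
I_A²/I_B² = (1/70)/(2/35) = 1/4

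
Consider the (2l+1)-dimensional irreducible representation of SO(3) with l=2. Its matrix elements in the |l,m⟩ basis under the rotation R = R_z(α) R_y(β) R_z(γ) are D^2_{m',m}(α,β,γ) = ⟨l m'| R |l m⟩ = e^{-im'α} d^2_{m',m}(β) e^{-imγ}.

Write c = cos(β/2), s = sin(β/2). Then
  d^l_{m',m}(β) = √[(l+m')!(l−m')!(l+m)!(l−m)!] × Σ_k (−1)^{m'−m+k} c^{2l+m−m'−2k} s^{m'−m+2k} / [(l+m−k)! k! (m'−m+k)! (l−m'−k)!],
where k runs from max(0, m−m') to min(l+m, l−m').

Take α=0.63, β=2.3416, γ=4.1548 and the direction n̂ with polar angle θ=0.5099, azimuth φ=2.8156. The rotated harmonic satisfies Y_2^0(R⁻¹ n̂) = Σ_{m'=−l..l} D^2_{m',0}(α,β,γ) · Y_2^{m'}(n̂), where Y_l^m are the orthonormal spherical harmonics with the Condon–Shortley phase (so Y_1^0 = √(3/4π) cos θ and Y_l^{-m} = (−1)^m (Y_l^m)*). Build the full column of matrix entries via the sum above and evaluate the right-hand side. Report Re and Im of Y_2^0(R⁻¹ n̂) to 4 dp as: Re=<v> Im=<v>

Re=0.3055 Im=0.0000

Need the full column D^2_{m',0} for m'=−2..2 at α=0.6300, β=2.3416, γ=4.1548.
cos(β/2)=0.389415, sin(β/2)=0.921062
d^2_{-2,0}: single k=2 term ⇒ +0.315122;  D = +0.096370+0.300025i
d^2_{-1,0}: k∈[1..2] ⇒ +0.133230 -0.745342 = -0.612112;  D = -0.494603-0.360622i
d^2_{0,0}: k∈[0..2] ⇒ +0.022996 -0.514592 +0.719708 = +0.228111;  D = +0.228111+0.000000i
d^2_{1,0}: k∈[0..1] ⇒ -0.133230 +0.745342 = +0.612112;  D = +0.494603-0.360622i
d^2_{2,0}: single k=0 term ⇒ +0.315122;  D = +0.096370-0.300025i
Y_2^{m'}(θ=0.5099,φ=2.8156) and Σ D·Y over m':
  (+0.0964+0.3000i)·(+0.0731+0.0558i)  (-0.4946-0.3606i)·(-0.3118-0.1054i)  (+0.2281+0.0000i)·(+0.4054+0.0000i)  (+0.4946-0.3606i)·(+0.3118-0.1054i)  (+0.0964-0.3000i)·(+0.0731-0.0558i)
Y_2^0(R⁻¹ n̂) = +0.305456+0.000000i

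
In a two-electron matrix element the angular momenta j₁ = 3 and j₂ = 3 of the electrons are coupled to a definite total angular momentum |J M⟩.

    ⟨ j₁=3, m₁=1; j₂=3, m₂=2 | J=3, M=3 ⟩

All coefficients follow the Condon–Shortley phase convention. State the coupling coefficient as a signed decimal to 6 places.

+√(1/3) = +0.577350

√[7·3!3!3!/10! · 4!2!5!1!6!0!] = √(1728)
  +(−1)^2/∏(2,1,0,3,3,0)! = 1/72  (running 1/72)
⟨..|..⟩ = √(1728)·(1/72) = +0.577350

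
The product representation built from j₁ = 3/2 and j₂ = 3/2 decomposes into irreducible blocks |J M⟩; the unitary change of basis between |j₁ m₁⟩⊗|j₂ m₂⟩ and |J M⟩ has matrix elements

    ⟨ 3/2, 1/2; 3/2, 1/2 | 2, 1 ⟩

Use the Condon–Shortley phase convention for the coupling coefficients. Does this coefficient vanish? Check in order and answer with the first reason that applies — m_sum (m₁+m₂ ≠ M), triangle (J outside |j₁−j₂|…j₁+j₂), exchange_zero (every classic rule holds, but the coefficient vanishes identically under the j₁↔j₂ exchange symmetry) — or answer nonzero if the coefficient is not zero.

exchange_zero

m-sum: m₁+m₂ = 1/2+1/2 = 1, M = 1  ✓
triangle: |j₁−j₂| = 0 ≤ J = 2 ≤ j₁+j₂ = 3  ✓
exchange: j₁=j₂ and m₁=m₂, and (−1)^(j₁+j₂−J) = (−1)^1 = −1 forces ⟨j₁m₁;j₂m₂|JM⟩ = −⟨j₂m₂;j₁m₁|JM⟩ = −⟨j₁m₁;j₂m₂|JM⟩ ⇒ the coefficient vanishes identically
Racah sum check: Σ_k collapses to 0 ⇒ CG = 0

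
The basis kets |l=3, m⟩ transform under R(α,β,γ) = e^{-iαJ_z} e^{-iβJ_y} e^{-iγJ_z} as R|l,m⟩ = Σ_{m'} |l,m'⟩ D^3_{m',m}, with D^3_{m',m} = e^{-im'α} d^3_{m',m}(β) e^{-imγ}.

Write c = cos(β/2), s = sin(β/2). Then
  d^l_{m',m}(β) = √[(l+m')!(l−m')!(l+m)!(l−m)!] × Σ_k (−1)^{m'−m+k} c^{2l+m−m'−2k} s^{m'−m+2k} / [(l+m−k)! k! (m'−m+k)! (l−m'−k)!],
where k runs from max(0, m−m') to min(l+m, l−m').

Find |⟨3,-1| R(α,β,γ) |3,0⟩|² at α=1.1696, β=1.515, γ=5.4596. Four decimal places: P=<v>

P=0.1811

First d^3_{-1,0}(β=1.5150), then the phase factors e^{-i(-1)α} and e^{-i(0)γ}:
c=cos(1.515000/2)=0.726556, s=sin(1.515000/2)=0.687107; N=√[2·24·6·6]=41.569219
k∈{1,2,3} keeps every argument non-negative
  k=1: (−1)^0·41.5692/(12)·0.7266^5·0.6871^1 = +0.481904
  k=2: (−1)^1·41.5692/(4)·0.7266^3·0.6871^3 = -1.292983
  k=3: (−1)^2·41.5692/(12)·0.7266^1·0.6871^5 = +0.385463
d^3_{-1,0}(1.5150) = +0.481904 -1.292983 +0.385463 = -0.425616
|D^3_{-1,0}|² = |d^3_{-1,0}(β)|² = (-0.425616)² = 0.181149 (the z-rotation phases have unit modulus)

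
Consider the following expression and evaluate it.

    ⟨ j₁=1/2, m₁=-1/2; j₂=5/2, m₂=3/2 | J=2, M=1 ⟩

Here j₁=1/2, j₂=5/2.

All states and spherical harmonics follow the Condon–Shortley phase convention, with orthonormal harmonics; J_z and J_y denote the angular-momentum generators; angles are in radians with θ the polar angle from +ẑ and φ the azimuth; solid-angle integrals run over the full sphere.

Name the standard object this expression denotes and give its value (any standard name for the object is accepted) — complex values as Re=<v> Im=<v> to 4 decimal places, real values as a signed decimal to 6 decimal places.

This is a Clebsch–Gordan (vector-coupling) coefficient.
j₁+j₂−J=1  J+j₁−j₂=0  J−j₁+j₂=4  j₁+j₂+J+1=6
(j₁±m₁, j₂±m₂, J±M) = (0,1,4,1,3,1)
P² = 24
sum k=1..1:
  [1] −1/6 = -1/6
S = -1/6
C² = P²·S² = 2/3 ; C = -0.816497

Clebsch–Gordan coefficient, −√(2/3) ≈ -0.816497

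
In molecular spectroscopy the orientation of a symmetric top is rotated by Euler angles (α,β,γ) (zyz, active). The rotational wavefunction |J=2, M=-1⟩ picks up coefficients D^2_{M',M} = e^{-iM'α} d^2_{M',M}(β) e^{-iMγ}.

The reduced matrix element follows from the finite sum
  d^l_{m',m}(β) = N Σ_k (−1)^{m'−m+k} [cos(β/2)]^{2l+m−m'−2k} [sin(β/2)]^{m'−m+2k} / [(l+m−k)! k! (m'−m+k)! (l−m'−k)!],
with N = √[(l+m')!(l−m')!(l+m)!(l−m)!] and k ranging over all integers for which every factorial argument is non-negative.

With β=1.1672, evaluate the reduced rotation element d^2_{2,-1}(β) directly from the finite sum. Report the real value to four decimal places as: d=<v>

d=-0.2792

d^2_{2,-1}(β=1.1672) via the finite sum:
Half-angle: c=0.834484, s=0.551032. N=√(24·1·1·6)=12.000000
k: max(0,(-1)−(2))=0 … min(2+(-1),2−(2))=0
  k=0: (−1)^3·12.0000/(6)·0.8345^1·0.5510^3 = -0.279240
d^2_{2,-1}(1.1672) = -0.279240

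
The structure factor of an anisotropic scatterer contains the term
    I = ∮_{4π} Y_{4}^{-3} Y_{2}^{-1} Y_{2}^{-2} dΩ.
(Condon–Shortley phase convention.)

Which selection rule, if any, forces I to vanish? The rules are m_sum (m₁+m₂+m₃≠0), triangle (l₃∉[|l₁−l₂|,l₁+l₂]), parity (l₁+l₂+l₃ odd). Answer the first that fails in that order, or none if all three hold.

m₁+m₂+m₃ = -3 − 1 − 2 = -6  ✗
triangle: |4−2|=2 ≤ l₃=2 ≤ 4+2=6
parity: l₁+l₂+l₃ = 8 is even

m_sum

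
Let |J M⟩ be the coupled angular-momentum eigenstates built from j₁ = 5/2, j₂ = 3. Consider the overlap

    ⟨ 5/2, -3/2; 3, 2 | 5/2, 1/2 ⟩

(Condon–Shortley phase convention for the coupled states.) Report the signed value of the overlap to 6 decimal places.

-0.267261  (= −√(1/14))

√[6·3!2!3!/9! · 1!4!5!1!3!2!] = √(288/7)
  +(−1)^2/∏(2,1,2,3,0,0)! = 1/24  (running 1/24)
  +(−1)^3/∏(3,0,1,2,1,1)! = -1/12  (running -1/24)
⟨..|..⟩ = √(288/7)·(-1/24) = -0.267261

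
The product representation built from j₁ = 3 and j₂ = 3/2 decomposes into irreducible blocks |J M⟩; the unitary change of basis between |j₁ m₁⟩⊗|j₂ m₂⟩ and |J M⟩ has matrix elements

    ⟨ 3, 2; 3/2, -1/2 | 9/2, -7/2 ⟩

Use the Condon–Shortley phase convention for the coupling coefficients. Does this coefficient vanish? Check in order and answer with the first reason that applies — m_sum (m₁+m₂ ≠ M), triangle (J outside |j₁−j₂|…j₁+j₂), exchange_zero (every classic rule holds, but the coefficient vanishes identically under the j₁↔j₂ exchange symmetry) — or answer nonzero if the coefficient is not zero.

m-sum: m₁+m₂ = 2+(-1/2) = 3/2, M = -7/2  ✗ ⇒ coefficient is 0

m_sum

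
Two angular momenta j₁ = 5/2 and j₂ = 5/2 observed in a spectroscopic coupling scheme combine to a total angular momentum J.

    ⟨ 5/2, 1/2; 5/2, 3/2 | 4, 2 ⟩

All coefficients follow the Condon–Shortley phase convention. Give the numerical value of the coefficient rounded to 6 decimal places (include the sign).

j₁+j₂−J=1  J+j₁−j₂=4  J−j₁+j₂=4  j₁+j₂+J+1=10
(j₁±m₁, j₂±m₂, J±M) = (3,2,4,1,6,2)
P² = 20736/35
sum k=0..1:
  [0] +1/96 = 1/96
  [1] −1/36 = -1/36
S = -5/288
C² = P²·S² = 5/28 ; C = -0.422577

-0.422577  (= −√(5/28))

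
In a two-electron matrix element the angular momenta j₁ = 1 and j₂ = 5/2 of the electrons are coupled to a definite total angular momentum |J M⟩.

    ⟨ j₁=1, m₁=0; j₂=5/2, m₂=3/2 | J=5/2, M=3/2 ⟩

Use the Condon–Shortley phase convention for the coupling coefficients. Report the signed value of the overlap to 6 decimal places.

triangle: 1!·1!·4!/7! = 24/5040
(j±m)!: 1!·1!·4!·1!·4!·1! = 576
prefactor² = (2J+1)·Δ·N² = 576/35
  k=0: +1/(0!·1!·1!·4!·0!·0!) = 1/24
  k=1: −1/(1!·0!·0!·3!·1!·1!) = -1/6
Σ = -1/8  ⇒  CG² = 576/35·(-1/8)² = 9/35
CG = −√(9/35) = -0.507093

−√(9/35) ≈ -0.507093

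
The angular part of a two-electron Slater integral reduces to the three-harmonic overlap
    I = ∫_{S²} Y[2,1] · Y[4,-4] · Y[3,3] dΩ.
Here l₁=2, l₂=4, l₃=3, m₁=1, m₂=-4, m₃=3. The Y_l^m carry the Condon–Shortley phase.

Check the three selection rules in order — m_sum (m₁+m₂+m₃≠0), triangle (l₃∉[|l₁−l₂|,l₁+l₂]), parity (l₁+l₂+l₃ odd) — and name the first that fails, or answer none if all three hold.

m₁+m₂+m₃ = 1 − 4 + 3 = 0  ✓
triangle: |2−4|=2 ≤ l₃=3 ≤ 2+4=6  ✓
parity: l₁+l₂+l₃ = 9 is odd  ✗

parity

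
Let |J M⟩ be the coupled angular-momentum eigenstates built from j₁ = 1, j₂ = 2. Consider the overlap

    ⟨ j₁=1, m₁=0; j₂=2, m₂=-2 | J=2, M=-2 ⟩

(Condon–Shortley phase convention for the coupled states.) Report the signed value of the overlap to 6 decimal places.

triangle: 1!*1!*3!/6! = 6/720
(j±m)!: 1!*1!*0!*4!*0!*4! = 576
prefactor² = (2J+1)*Δ*N² = 24
  k=0: +1/(0!*1!*1!*0!*0!*3!) = 1/6
Σ = 1/6  ⇒  CG² = 24*(1/6)² = 2/3
CG = +√(2/3) = +0.816497

+0.816497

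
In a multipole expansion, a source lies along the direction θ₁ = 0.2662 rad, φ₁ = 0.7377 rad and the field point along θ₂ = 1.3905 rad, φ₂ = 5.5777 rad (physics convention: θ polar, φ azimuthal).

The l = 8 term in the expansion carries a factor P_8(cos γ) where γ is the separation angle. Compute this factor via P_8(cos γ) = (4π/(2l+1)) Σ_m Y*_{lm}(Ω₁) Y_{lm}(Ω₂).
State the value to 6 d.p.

Expand P_8 via completeness: Σ_{m} conj(Y_{8,m}) at Ω₁ times Y_{8,m} at Ω₂ —
  m=-8: Y*=(0.000011, -0.000004)  Y=(0.362946, -0.269836)  product (0.000003, -0.000005)
  m=-7: Y*=(0.000076, -0.000156)  Y=(0.073892, -0.321360)  product (-0.000045, -0.000036)
  m=-6: Y*=(-0.000457, -0.001551)  Y=(0.081494, 0.156735)  product (0.000206, -0.000198)
  m=-5: Y*=(-0.009254, -0.005635)  Y=(0.313438, 0.127316)  product (-0.002183, -0.002944)
  m=-4: Y*=(-0.052677, 0.010174)  Y=(-0.069539, 0.023017)  product (0.003429, -0.001920)
  m=-3: Y*=(-0.115689, 0.154637)  Y=(-0.170609, 0.281000)  product (-0.023716, -0.058891)
  m=-2: Y*=(0.044953, 0.469789)  Y=(-0.004072, -0.025260)  product (0.011684, -0.003048)
  m=-1: Y*=(0.473572, 0.430421)  Y=(-0.244709, -0.208421)  product (-0.026179, -0.204030)
  m=+0: Y*=(0.087849, -0.000000)  Y=(0.011418, 0.000000)  product (0.001003, 0.000000)
  m=+1: Y*=(-0.473572, 0.430421)  Y=(0.244709, -0.208421)  product (-0.026179, 0.204030)
  m=+2: Y*=(0.044953, -0.469789)  Y=(-0.004072, 0.025260)  product (0.011684, 0.003048)
  m=+3: Y*=(0.115689, 0.154637)  Y=(0.170609, 0.281000)  product (-0.023716, 0.058891)
  m=+4: Y*=(-0.052677, -0.010174)  Y=(-0.069539, -0.023017)  product (0.003429, 0.001920)
  m=+5: Y*=(0.009254, -0.005635)  Y=(-0.313438, 0.127316)  product (-0.002183, 0.002944)
  m=+6: Y*=(-0.000457, 0.001551)  Y=(0.081494, -0.156735)  product (0.000206, 0.000198)
  m=+7: Y*=(-0.000076, -0.000156)  Y=(-0.073892, -0.321360)  product (-0.000045, 0.000036)
  m=+8: Y*=(0.000011, 0.000004)  Y=(0.362946, 0.269836)  product (0.000003, 0.000005)
Total Σ_m = (-0.072599, -0.000000). Multiply by 0.739198: (-0.053665, -0.000000). P_8(cos γ) = -0.053665

-0.053665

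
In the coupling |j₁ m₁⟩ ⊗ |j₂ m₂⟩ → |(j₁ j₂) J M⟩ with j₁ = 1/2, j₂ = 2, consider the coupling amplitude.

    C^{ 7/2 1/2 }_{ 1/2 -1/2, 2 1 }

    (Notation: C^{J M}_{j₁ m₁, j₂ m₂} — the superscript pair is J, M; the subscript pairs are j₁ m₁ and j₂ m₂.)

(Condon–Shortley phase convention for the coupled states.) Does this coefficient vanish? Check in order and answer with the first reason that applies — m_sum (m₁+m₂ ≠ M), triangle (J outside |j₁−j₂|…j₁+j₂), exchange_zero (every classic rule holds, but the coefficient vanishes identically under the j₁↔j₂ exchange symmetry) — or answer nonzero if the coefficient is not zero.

m-sum: m₁+m₂ = -1/2+1 = 1/2, M = 1/2  ✓
triangle: need |j₁−j₂| ≤ J ≤ j₁+j₂, i.e. J ∈ [3/2, 5/2]; J = 7/2 is outside ✗ ⇒ coefficient is 0

triangle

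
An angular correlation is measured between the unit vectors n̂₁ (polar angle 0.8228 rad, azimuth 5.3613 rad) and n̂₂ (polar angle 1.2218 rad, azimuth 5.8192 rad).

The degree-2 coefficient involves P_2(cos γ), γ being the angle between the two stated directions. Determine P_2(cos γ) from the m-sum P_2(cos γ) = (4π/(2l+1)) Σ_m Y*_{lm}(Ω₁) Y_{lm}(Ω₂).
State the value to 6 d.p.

Expand P_2 via completeness: Σ_{m} conj(Y_{2,m}) at Ω₁ times Y_{2,m} at Ω₂ —
  term(m=-2) = 0.04313 - 0.05615j   from Y*(Ω₁)=-0.05596 - 0.19989j, Y(Ω₂)=0.20448 + 0.27302j
  term(m=-1) = 0.08577 - 0.04227j   from Y*(Ω₁)=0.23278 - 0.30690j, Y(Ω₂)=0.22201 + 0.11110j
  term(m=+0) = -0.02505 + 0.00000j   from Y*(Ω₁)=0.12234 + 0.00000j, Y(Ω₂)=-0.20475 + 0.00000j
  term(m=+1) = 0.08577 + 0.04227j   from Y*(Ω₁)=-0.23278 - 0.30690j, Y(Ω₂)=-0.22201 + 0.11110j
  term(m=+2) = 0.04313 + 0.05615j   from Y*(Ω₁)=-0.05596 + 0.19989j, Y(Ω₂)=0.20448 - 0.27302j
Σ over m = 0.23276 + 0.00000j; ×(4π/5) → 0.58499 + 0.00000j. Real part: 0.584988

0.584988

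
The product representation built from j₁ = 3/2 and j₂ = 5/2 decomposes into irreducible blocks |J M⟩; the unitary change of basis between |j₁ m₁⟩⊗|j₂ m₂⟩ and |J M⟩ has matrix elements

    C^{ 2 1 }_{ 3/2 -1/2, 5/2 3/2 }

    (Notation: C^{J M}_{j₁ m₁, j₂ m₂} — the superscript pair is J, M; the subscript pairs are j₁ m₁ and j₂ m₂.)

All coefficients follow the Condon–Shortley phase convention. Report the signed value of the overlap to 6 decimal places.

√[5·2!1!3!/7! · 1!2!4!1!3!1!] = √(24/7)
  +(−1)^1/∏(1,1,1,3,0,0)! = -1/6  (running -1/6)
  +(−1)^2/∏(2,0,0,2,1,1)! = 1/4  (running 1/12)
⟨..|..⟩ = √(24/7)·(1/12) = +0.154303

+√(1/42) = +0.154303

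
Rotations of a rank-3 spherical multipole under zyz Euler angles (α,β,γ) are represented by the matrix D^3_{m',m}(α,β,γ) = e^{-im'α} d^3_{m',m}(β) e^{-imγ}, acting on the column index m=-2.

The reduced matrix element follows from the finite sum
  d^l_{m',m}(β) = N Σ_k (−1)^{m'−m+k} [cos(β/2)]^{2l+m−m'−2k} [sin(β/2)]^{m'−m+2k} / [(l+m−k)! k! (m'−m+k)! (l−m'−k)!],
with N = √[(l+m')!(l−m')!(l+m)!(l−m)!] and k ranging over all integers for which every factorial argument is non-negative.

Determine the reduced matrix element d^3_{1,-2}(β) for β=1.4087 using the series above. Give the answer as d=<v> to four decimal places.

d^3_{1,-2}(β=1.4087) via the finite sum:
With c≡cos(β/2)=0.762033 and s≡sin(β/2)=0.647539, N=[24·2·1·120]^{1/2}=75.894664
k∈{0,1} keeps every argument non-negative
  k=0: (−1)^3·75.8947/(12)·0.7620^3·0.6475^3 = -0.759885
  k=1: (−1)^4·75.8947/(24)·0.7620^1·0.6475^5 = +0.274348
d^3_{1,-2}(1.4087) = -0.759885 +0.274348 = -0.485537

d=-0.4855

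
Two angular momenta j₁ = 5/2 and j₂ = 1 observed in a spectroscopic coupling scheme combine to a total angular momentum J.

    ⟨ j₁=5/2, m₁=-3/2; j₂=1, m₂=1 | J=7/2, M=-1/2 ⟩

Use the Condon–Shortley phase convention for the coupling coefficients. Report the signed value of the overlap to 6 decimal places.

j₁+j₂−J=0  J+j₁−j₂=5  J−j₁+j₂=2  j₁+j₂+J+1=8
(j₁±m₁, j₂±m₂, J±M) = (1,4,2,0,3,4)
P² = 2304/7
sum k=0..0:
  [0] +1/48 = 1/48
S = 1/48
C² = P²·S² = 1/7 ; C = +0.377964

+√(1/7) = +0.377964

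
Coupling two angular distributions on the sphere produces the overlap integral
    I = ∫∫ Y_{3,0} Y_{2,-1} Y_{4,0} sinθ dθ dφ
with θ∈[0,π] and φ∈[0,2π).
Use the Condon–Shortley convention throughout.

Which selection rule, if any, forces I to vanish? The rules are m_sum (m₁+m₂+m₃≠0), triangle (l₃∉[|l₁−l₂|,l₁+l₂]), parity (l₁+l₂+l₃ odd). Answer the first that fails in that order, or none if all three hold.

m_sum

Σmᵢ = -1  ✗
l₃∈[|l₁−l₂|,l₁+l₂]=[1,5], have l₃=4
Σlᵢ = 9 ⇒ odd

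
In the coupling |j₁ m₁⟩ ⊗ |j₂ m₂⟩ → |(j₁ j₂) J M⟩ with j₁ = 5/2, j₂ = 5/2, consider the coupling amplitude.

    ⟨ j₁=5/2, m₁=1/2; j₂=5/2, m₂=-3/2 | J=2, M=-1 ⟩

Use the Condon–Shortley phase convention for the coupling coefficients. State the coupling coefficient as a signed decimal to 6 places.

-0.377964

triangle: 3!·2!·2!/8! = 24/40320
(j±m)!: 3!·2!·1!·4!·1!·3! = 1728
prefactor² = (2J+1)·Δ·N² = 36/7
  k=0: +1/(0!·3!·2!·1!·0!·1!) = 1/12
  k=1: −1/(1!·2!·1!·0!·1!·2!) = -1/4
Σ = -1/6  ⇒  CG² = 36/7·(-1/6)² = 1/7
CG = −√(1/7) = -0.377964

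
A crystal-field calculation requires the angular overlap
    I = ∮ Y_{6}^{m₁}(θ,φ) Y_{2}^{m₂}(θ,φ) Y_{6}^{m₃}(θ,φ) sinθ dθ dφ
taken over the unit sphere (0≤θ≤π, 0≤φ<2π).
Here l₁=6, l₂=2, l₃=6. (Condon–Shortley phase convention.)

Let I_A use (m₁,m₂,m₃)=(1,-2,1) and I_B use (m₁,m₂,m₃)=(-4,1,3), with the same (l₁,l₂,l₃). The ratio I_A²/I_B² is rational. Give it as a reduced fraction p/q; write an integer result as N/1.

6/5

l's match ⇒ only the (l;m) 3-j factors differ between A and B.
A: triangle coeff Δ(6,2,6) = 1/90090; Σ_t [0,0]: t=0:+1/57600 = 1/57600; (3j)²=21/715 [(6 2 6; 1 -2 1)], sign=-1
B: triangle coeff Δ(6,2,6) = 1/90090; Σ_t [1,2]: t=1:−1/725760 t=2:+1/161280 = 1/207360; (3j)²=7/286 [(6 2 6; -4 1 3)], sign=-1
I_A²/I_B² = (21/715)/(7/286) = 6/5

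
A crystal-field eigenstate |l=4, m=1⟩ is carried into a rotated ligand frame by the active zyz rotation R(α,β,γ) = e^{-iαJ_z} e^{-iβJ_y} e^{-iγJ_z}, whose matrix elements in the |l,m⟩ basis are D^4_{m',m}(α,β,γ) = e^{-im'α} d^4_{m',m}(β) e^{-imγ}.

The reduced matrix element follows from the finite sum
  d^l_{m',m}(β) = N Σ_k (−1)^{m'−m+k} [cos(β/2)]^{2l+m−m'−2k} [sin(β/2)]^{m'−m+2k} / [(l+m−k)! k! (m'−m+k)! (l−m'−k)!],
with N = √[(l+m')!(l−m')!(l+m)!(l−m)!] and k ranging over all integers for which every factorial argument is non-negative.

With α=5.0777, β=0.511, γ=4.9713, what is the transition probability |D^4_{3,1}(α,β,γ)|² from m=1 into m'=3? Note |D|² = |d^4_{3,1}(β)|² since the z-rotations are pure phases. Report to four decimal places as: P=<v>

P=0.1359

D^4_{3,1}(5.0777,0.5110,4.9713) = e^{-i·3·5.0777}·d^4_{3,1}(0.5110)·e^{-i·1·4.9713}. Compute d first:
Half-angle: c=0.967537, s=0.252729. N=√(5040·1·120·6)=1904.940944
k∈{0,1} keeps every argument non-negative
  k=0: (−1)^2·1904.9409/(240)·0.9675^6·0.2527^2 = +0.415898
  k=1: (−1)^3·1904.9409/(144)·0.9675^4·0.2527^4 = -0.047295
d^4_{3,1}(0.5110) = +0.415898 -0.047295 = +0.368603
|D^4_{3,1}|² = |d^4_{3,1}(β)|² = (+0.368603)² = 0.135868 (the z-rotation phases have unit modulus)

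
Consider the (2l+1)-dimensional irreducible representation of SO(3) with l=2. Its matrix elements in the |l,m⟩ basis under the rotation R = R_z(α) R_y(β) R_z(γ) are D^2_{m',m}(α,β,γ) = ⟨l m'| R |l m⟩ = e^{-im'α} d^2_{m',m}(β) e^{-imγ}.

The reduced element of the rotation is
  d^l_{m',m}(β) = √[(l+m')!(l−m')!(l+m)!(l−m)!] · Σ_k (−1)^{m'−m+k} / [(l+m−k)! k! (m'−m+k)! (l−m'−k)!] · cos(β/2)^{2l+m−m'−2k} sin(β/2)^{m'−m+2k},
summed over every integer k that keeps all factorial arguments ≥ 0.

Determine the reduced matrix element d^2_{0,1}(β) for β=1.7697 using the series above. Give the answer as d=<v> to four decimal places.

d=-0.2372

d^2_{0,1}(β=1.7697) via the finite sum:
Half-angle: c=0.633406, s=0.773820. N=√(2·2·6·1)=4.898979
The bounds max(0,m−m')=1 and min(l+m,l−m')=2 give 2 terms
  k=1: (−1)^0·4.8990/(2)·0.6334^3·0.7738^1 = +0.481683
  k=2: (−1)^1·4.8990/(2)·0.6334^1·0.7738^3 = -0.718915
d^2_{0,1}(1.7697) = +0.481683 -0.718915 = -0.237232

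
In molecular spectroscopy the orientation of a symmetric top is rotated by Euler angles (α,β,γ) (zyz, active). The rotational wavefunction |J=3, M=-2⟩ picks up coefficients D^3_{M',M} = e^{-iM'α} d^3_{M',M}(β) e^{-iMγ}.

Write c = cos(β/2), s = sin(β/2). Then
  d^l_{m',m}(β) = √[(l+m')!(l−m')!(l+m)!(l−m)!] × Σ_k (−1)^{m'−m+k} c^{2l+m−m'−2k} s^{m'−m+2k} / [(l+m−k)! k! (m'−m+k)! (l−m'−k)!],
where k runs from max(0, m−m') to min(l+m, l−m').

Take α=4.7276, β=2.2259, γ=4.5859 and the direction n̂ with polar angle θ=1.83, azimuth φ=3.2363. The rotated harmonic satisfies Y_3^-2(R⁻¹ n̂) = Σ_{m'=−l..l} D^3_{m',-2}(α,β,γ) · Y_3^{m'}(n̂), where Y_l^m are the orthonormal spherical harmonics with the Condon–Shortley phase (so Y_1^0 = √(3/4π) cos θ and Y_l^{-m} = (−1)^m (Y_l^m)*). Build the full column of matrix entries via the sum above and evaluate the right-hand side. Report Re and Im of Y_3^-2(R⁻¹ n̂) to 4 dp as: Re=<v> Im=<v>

Re=0.1774 Im=-0.1149

Need the full column D^3_{m',-2} for m'=−3..3 at α=4.7276, β=2.2259, γ=4.5859.
cos(β/2)=0.442017, sin(β/2)=0.897007
d^3_{-3,-2}: single k=1 term ⇒ +0.037074;  D = -0.007632-0.036280i
d^3_{-2,-2}: k∈[0..1] ⇒ +0.007458 -0.153574 = -0.146116;  D = -0.142512+0.032251i
d^3_{-1,-2}: k∈[0..1] ⇒ -0.047862 +0.394216 = +0.346354;  D = +0.081578+0.336610i
d^3_{0,-2}: k∈[0..1] ⇒ +0.168232 -0.692822 = -0.524590;  D = +0.507893-0.131299i
d^3_{1,-2}: k∈[0..1] ⇒ -0.394216 +0.811741 = +0.417524;  D = -0.110638-0.402599i
d^3_{2,-2}: k∈[0..1] ⇒ +0.632457 -0.520923 = +0.111534;  D = +0.107085-0.031187i
d^3_{3,-2}: single k=0 term ⇒ -0.628772;  D = -0.184980-0.600946i
Y_3^{m'}(θ=1.83,φ=3.2363) and Σ D·Y over m':
  (-0.0076-0.0363i)·(-0.3617+0.1056i)  (-0.1425+0.0323i)·(-0.2404+0.0461i)  (+0.0816+0.3366i)·(+0.2088-0.0198i)  (+0.5079-0.1313i)·(+0.2555+0.0000i)  (-0.1106-0.4026i)·(-0.2088-0.0198i)  (+0.1071-0.0312i)·(-0.2404-0.0461i)  (-0.1850-0.6009i)·(+0.3617+0.1056i)
Y_3^-2(R⁻¹ n̂) = +0.177365-0.114936i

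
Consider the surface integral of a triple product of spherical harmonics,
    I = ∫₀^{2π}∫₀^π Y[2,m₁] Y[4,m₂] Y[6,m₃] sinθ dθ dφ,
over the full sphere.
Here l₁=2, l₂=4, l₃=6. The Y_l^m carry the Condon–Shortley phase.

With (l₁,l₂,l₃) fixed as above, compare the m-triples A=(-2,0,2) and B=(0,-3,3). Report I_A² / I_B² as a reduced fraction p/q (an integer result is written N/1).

35/54

l's match ⇒ only the (l;m) 3-j factors differ between A and B.
A: triangle coeff Δ(2,4,6) = 1/6435; Σ_t [0,0]: t=0:+1/13824 = 1/13824; (3j)²=14/1287 [(2 4 6; -2 0 2)], sign=+1
B: triangle coeff Δ(2,4,6) = 1/6435; Σ_t [0,0]: t=0:+1/20160 = 1/20160; (3j)²=12/715 [(2 4 6; 0 -3 3)], sign=-1
I_A²/I_B² = (14/1287)/(12/715) = 35/54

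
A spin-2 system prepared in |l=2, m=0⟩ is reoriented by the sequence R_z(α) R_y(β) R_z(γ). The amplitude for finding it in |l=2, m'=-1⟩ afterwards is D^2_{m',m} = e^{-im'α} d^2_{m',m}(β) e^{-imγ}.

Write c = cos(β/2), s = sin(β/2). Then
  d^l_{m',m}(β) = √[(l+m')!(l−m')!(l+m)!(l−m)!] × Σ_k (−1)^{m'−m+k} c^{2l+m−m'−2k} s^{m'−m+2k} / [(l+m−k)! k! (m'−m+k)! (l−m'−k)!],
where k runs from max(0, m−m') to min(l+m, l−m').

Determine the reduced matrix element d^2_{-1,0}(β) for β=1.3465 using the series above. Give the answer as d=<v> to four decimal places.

d^2_{-1,0}(β=1.3465) via the finite sum:
With c≡cos(β/2)=0.781799 and s≡sin(β/2)=0.623530, N=[1·6·2·2]^{1/2}=4.898979
Admissible k: 1..2 (factorial args all ≥0)
  k=1: (−1)^0·4.8990/(2)·0.7818^3·0.6235^1 = +0.729825
  k=2: (−1)^1·4.8990/(2)·0.7818^1·0.6235^3 = -0.464241
d^2_{-1,0}(1.3465) = +0.729825 -0.464241 = +0.265585

d=0.2656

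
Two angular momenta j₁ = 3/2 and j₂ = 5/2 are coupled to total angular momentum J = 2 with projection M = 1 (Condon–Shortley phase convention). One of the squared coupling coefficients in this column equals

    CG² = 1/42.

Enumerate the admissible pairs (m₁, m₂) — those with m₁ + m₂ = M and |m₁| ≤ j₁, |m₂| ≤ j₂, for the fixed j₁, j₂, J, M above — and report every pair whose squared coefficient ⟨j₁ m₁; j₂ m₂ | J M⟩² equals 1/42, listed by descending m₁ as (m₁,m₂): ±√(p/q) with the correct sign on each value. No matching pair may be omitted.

(-1/2,3/2): +√(1/42)

Admissible pairs with m₁+m₂ = M = 1: (-3/2,5/2), (-1/2,3/2), (1/2,1/2), (3/2,-1/2)
  (m₁,m₂)=(3/2,-1/2): CG² = 9/28, CG = +√(9/28)
  (m₁,m₂)=(1/2,1/2): CG² = 25/84, CG = −√(25/84)
  (m₁,m₂)=(-1/2,3/2): CG² = 1/42, CG = +√(1/42)   ← matches the target
  (m₁,m₂)=(-3/2,5/2): CG² = 5/14, CG = +√(5/14)
Pairs with CG² = 1/42: (-1/2,3/2): +√(1/42)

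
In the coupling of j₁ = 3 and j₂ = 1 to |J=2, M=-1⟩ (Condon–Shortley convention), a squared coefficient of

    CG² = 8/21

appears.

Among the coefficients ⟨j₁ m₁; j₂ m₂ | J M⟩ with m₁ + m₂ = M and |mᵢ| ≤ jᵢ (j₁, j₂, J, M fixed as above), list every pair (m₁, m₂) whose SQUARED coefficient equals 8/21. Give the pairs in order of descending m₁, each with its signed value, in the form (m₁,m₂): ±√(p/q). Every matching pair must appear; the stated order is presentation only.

Admissible pairs with m₁+m₂ = M = -1: (-2,1), (-1,0), (0,-1)
  (m₁,m₂)=(0,-1): CG² = 1/7, CG = +√(1/7)
  (m₁,m₂)=(-1,0): CG² = 8/21, CG = −√(8/21)   ← matches the target
  (m₁,m₂)=(-2,1): CG² = 10/21, CG = +√(10/21)
Pairs with CG² = 8/21: (-1,0): −√(8/21)

(-1,0): −√(8/21)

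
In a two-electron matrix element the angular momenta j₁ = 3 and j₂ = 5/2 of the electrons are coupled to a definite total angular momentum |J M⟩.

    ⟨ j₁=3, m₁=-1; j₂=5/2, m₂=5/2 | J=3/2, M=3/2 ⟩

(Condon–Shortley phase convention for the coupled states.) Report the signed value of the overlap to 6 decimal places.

+0.267261  (= +√(1/14))

j₁+j₂−J=4  J+j₁−j₂=2  J−j₁+j₂=1  j₁+j₂+J+1=8
(j₁±m₁, j₂±m₂, J±M) = (2,4,5,0,3,0)
P² = 1152/7
sum k=4..4:
  [4] +1/48 = 1/48
S = 1/48
C² = P²·S² = 1/14 ; C = +0.267261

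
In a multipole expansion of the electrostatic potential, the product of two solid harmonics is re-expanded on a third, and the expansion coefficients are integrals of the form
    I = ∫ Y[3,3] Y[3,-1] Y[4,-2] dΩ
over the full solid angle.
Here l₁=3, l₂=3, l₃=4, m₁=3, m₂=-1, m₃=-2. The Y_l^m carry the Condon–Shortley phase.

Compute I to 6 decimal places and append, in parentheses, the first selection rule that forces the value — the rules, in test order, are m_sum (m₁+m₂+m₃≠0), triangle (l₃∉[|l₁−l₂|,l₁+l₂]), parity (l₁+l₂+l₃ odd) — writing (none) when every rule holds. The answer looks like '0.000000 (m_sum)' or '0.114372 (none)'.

-0.188451 (none)

m-sum 0 ✓  L=10 even ✓  0≤4≤6 ✓
Π(2lᵢ+1) = 7×7×9 = 441
triangle coeff Δ(3,3,4) = 1/34650
Σ_t [0,2]: t=0:+1/72 t=1:−1/16 t=2:+1/72 = -5/144
(3j)²=2/77 [(3 3 4; 0 0 0)], sign=-1
Σ_t [0,0]: t=0:+1/192 = 1/192
(3j)²=3/77 [(3 3 4; 3 -1 -2)], sign=+1
⇒ 4πI² = 54/121
I = (-1)√(54/121/(4π)) = -0.18845135
No selection rule forces the value: the integral is nonzero (none).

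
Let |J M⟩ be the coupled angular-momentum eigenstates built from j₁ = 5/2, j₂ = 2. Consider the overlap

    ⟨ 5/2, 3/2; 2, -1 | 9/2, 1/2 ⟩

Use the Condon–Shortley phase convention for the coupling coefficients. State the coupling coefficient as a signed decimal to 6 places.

triangle: 0!*5!*4!/10! = 2880/3628800
(j±m)!: 4!*1!*1!*3!*5!*4! = 414720
prefactor² = (2J+1)*Δ*N² = 23040/7
  k=0: +1/(0!*0!*1!*1!*4!*3!) = 1/144
Σ = 1/144  ⇒  CG² = 23040/7*(1/144)² = 10/63
CG = +√(10/63) = +0.398410

+√(10/63) = +0.398410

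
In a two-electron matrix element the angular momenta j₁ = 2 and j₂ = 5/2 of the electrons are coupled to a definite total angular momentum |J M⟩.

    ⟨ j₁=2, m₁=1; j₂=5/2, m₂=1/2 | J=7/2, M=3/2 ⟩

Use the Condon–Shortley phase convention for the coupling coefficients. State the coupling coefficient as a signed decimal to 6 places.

triangle: 1!·3!·4!/9! = 144/362880
(j±m)!: 3!·1!·3!·2!·5!·2! = 17280
prefactor² = (2J+1)·Δ·N² = 384/7
  k=0: +1/(0!·1!·1!·3!·2!·1!) = 1/12
  k=1: −1/(1!·0!·0!·2!·3!·2!) = -1/24
Σ = 1/24  ⇒  CG² = 384/7·(1/24)² = 2/21
CG = +√(2/21) = +0.308607

+√(2/21) ≈ +0.308607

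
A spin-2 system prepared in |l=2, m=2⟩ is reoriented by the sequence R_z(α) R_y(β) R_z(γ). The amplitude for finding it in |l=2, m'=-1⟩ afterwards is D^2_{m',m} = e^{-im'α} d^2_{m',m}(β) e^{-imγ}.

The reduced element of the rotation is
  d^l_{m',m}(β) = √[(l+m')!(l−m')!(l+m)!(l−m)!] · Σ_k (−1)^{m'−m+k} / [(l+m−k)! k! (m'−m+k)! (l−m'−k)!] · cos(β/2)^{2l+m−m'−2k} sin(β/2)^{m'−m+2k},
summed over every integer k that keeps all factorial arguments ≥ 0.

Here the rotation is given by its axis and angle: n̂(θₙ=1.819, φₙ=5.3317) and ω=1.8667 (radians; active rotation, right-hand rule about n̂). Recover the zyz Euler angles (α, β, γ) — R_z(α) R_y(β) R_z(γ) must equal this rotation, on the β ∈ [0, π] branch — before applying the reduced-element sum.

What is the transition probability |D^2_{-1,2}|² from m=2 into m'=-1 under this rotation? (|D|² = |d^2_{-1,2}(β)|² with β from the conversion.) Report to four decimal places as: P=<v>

Axis–angle → zyz. n̂ = (sinθₙcosφₙ, sinθₙsinφₙ, cosθₙ) = (+0.562686, -0.789325, -0.245663), ω = 1.8667.
R = I cosω + sinω [n̂]ₓ + (1−cosω) n̂n̂ᵀ gives
  R = [+0.117337, -0.338670, -0.933560; -0.808642, +0.513110, -0.287778; +0.576480, +0.788683, -0.213656]
β = atan2(√(R₁₃²+R₂₃²), R₃₃) = 1.786112; α = atan2(R₂₃, R₁₃) mod 2π = 3.440609; γ = atan2(R₃₂, −R₃₁) mod 2π = 2.201987
Split into d^2_{-1,2}(β=1.7861) × two z-phases.
Half-angle: c=0.627034, s=0.778992. N=√(1·6·24·1)=12.000000
Admissible k: 3..3 (factorial args all ≥0)
  k=3: (−1)^0·12.0000/(6)·0.6270^1·0.7790^3 = +0.592816
d^2_{-1,2}(1.7861) = +0.592816
|D^2_{-1,2}|² = |d^2_{-1,2}(β)|² = (+0.592816)² = 0.351430 (the z-rotation phases have unit modulus)

P=0.3514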